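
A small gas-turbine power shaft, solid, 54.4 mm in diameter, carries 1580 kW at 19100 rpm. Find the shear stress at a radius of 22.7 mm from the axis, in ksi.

ω = 2π·19100/60 = 2000 rad/s, so T = P/ω = 1580×10³ / 2000 = 789.9 N·m.
J = πd⁴/32 = π(0.0544)⁴/32 = 8.598×10^-7 m⁴.
Shear stress varies linearly with radius: τ = T·r/J = 789.9 × 0.0227 / 8.598×10^-7 = 2.086×10^7 Pa.

3.02 ksi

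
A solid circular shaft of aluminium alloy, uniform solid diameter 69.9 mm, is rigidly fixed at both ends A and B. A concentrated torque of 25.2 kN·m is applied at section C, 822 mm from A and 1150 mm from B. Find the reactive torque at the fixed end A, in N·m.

With uniform GJ and both ends fixed, compatibility θ_AC = θ_CB gives T_A·a = T_B·b, together with T_A + T_B = T₀.
T_A = T₀·b/(a+b) = 25200·1150/1972 = 14700 N·m; T_B = 10500 N·m.

14700 N·m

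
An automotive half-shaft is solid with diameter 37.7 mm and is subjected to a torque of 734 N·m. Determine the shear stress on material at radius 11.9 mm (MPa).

J = πd⁴/32 = π(0.0377)⁴/32 = 1.983×10^-7 m⁴.
Shear stress varies linearly with radius: τ = T·r/J = 734.0 × 0.0119 / 1.983×10^-7 = 4.404×10^7 Pa.

44.0 MPa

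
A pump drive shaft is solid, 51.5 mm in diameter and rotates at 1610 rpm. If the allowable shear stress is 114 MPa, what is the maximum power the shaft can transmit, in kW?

J = πd⁴/32 = π(0.0515)⁴/32 = 6.906×10^-7 m⁴.
T_max = τ_allow·J/r = 1.14×10^8 × 6.906×10^-7 / 0.0257 = 3057 N·m.
ω = 2π·1610/60 = 168.6 rad/s, so P_max = T_max·ω = 5.155×10^5 W.

515 kW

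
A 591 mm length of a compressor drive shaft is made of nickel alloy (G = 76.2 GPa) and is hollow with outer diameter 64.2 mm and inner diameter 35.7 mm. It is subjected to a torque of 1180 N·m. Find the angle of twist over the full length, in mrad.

J = π(d_o⁴ − d_i⁴)/32 = π(0.0642⁴ − 0.0357⁴)/32 = 1.508×10^-6 m⁴.
θ = T·L/(G·J) = 1180 × 0.591 / (76.2×10⁹ × 1.508×10^-6) = 6.068×10^-3 rad.

6.07 mrad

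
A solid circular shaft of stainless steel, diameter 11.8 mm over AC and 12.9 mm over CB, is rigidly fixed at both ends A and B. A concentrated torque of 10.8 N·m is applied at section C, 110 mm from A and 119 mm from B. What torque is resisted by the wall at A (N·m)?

Compatibility: T_A·a/J_AC = T_B·b/J_CB with T_A + T_B = T₀.
J_AC = 1.90×10^-9 m⁴, J_CB = 2.72×10^-9 m⁴, so T_A = T₀·(J_AC/a)/((J_AC/a)+(J_CB/b)) = 4.655 N·m, T_B = 6.145 N·m.

4.65 N·m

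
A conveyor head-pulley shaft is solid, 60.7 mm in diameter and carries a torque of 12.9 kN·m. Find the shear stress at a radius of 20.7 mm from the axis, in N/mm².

200 N/mm²

J = πd⁴/32 = π(0.0607)⁴/32 = 1.333×10^-6 m⁴.
Shear stress varies linearly with radius: τ = T·r/J = 12900 × 0.0207 / 1.333×10^-6 = 2.004×10^8 Pa.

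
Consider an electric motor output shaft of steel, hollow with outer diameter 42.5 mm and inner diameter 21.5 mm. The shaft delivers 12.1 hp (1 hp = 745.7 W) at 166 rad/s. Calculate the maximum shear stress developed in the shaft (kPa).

3860 kPa

ω = 166 rad/s, so T = P/ω = 12.1×745.7 / 166.0 = 54.36 N·m.
J = π(d_o⁴ − d_i⁴)/32 = π(0.0425⁴ − 0.0215⁴)/32 = 2.993×10^-7 m⁴.
τ_max = T·r/J = 54.36 × 0.0213 / 2.993×10^-7 = 3.859×10^6 Pa.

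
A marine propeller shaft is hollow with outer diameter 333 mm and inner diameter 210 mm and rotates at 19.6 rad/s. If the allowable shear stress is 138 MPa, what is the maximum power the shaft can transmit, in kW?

16500 kW

J = π(d_o⁴ − d_i⁴)/32 = π(0.333⁴ − 0.210⁴)/32 = 1.016×10^-3 m⁴.
T_max = τ_allow·J/r = 1.38×10^8 × 1.016×10^-3 / 0.167 = 842300 N·m.
ω = 19.6 rad/s, so P_max = T_max·ω = 1.651×10^7 W.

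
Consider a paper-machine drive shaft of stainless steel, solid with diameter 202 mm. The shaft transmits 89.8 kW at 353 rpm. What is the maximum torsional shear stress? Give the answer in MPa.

1.50 MPa

ω = 2π·353/60 = 36.97 rad/s, so T = P/ω = 89.8×10³ / 36.97 = 2429 N·m.
J = πd⁴/32 = π(0.202)⁴/32 = 1.635×10^-4 m⁴.
τ_max = T·r/J = 2429 × 0.101 / 1.635×10^-4 = 1.501×10^6 Pa.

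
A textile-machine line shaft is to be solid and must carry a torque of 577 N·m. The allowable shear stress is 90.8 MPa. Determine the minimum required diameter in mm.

For a solid shaft τ_max = 16T/(πd³), so d = (16T/(π τ_allow))^(1/3) = (16·577.0/(π·9.08×10^7))^(1/3) = 0.03187 m.

31.9 mm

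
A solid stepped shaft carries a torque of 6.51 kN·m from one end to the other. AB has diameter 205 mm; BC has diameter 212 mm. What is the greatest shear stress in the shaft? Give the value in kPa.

Under the same torque, τ_max = 16T/(πd³) is largest where d is smallest — segment AB (d = 205 mm).
τ_max = 16·6510/(π·(0.205)³) = 3.848×10^6 Pa.

3850 kPa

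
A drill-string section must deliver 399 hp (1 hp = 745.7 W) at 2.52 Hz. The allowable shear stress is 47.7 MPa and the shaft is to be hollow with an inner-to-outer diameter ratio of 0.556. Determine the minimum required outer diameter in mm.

130 mm

ω = 2π·2.52 = 15.83 rad/s, so T = P/ω = 399×745.7 / 15.83 = 18790 N·m.
For a hollow shaft with d_i/d_o = 0.556: τ_max = 16T/(π d_o³ (1−k⁴)), so d_o = [16T/(π τ_allow (1−k⁴))]^(1/3) = [16·18790/(π·4.77×10^7·0.9044)]^(1/3) = 0.1304 m.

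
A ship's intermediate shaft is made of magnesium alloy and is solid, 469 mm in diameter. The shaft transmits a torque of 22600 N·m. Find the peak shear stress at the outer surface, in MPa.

1.12 MPa

J = πd⁴/32 = π(0.469)⁴/32 = 4.750×10^-3 m⁴.
τ_max = T·r/J = 22600 × 0.234 / 4.750×10^-3 = 1.116×10^6 Pa.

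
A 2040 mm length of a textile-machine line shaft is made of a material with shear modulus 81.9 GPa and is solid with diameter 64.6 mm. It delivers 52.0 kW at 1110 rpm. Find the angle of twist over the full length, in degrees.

0.373°

ω = 2π·1110/60 = 116.2 rad/s, so T = P/ω = 52.0×10³ / 116.2 = 447.4 N·m.
J = πd⁴/32 = π(0.0646)⁴/32 = 1.710×10^-6 m⁴.
θ = T·L/(G·J) = 447.4 × 2.04 / (81.9×10⁹ × 1.710×10^-6) = 6.517×10^-3 rad.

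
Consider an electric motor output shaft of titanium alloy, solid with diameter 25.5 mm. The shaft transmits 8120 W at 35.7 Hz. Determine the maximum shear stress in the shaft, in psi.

ω = 2π·35.7 = 224.3 rad/s, so T = P/ω = 8120 / 224.3 = 36.20 N·m.
J = πd⁴/32 = π(0.0255)⁴/32 = 4.151×10^-8 m⁴.
τ_max = T·r/J = 36.20 × 0.0127 / 4.151×10^-8 = 1.112×10^7 Pa.

1610 psi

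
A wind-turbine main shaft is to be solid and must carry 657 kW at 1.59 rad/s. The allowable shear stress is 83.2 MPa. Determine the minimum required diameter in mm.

294 mm

ω = 1.59 rad/s, so T = P/ω = 657×10³ / 1.590 = 413200 N·m.
For a solid shaft τ_max = 16T/(πd³), so d = (16T/(π τ_allow))^(1/3) = (16·413200/(π·8.32×10^7))^(1/3) = 0.2935 m.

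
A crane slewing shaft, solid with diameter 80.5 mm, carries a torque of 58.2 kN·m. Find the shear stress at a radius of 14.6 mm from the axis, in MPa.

206 MPa

J = πd⁴/32 = π(0.0805)⁴/32 = 4.123×10^-6 m⁴.
Shear stress varies linearly with radius: τ = T·r/J = 58200 × 0.0146 / 4.123×10^-6 = 2.061×10^8 Pa.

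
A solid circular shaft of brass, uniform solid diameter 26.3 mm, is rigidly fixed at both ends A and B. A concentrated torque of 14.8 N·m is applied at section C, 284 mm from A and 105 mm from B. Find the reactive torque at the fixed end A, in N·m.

3.99 N·m

With uniform GJ and both ends fixed, compatibility θ_AC = θ_CB gives T_A·a = T_B·b, together with T_A + T_B = T₀.
T_A = T₀·b/(a+b) = 14.80·105/389.0 = 3.995 N·m; T_B = 10.81 N·m.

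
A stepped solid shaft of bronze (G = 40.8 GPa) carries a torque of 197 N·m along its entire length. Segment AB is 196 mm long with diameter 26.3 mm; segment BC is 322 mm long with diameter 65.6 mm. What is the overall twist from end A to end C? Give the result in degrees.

J_AB = π(0.0263)⁴/32 = 4.70×10^-8 m⁴; J_BC = π(0.0656)⁴/32 = 1.82×10^-6 m⁴.
θ = (T/G)·Σ L_i/J_i = (197.0/40.8×10⁹)·(0.196/4.70×10^-8 + 0.322/1.82×10^-6) = 0.02100 rad.

1.20°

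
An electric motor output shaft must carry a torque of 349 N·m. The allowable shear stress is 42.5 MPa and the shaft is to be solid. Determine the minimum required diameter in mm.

For a solid shaft τ_max = 16T/(πd³), so d = (16T/(π τ_allow))^(1/3) = (16·349.0/(π·4.25×10^7))^(1/3) = 0.03471 m.

34.7 mm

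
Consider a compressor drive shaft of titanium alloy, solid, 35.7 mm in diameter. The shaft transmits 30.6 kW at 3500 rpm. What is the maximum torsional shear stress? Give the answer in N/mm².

ω = 2π·3500/60 = 366.5 rad/s, so T = P/ω = 30.6×10³ / 366.5 = 83.49 N·m.
J = πd⁴/32 = π(0.0357)⁴/32 = 1.595×10^-7 m⁴.
τ_max = T·r/J = 83.49 × 0.0179 / 1.595×10^-7 = 9.345×10^6 Pa.

9.35 N/mm²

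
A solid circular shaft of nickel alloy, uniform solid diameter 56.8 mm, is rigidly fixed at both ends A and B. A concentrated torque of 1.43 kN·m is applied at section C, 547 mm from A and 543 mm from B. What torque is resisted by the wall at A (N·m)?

With uniform GJ and both ends fixed, compatibility θ_AC = θ_CB gives T_A·a = T_B·b, together with T_A + T_B = T₀.
T_A = T₀·b/(a+b) = 1430·543/1090 = 712.4 N·m; T_B = 717.6 N·m.

712 N·m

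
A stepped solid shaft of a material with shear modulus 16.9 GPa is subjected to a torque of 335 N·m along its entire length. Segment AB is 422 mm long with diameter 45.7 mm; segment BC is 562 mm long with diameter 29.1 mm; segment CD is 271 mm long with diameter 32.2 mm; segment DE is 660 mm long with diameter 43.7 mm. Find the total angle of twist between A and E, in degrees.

15.2°

J_AB = π(0.0457)⁴/32 = 4.28×10^-7 m⁴; J_BC = π(0.0291)⁴/32 = 7.04×10^-8 m⁴; J_CD = π(0.0322)⁴/32 = 1.06×10^-7 m⁴; J_DE = π(0.0437)⁴/32 = 3.58×10^-7 m⁴.
θ = (T/G)·Σ L_i/J_i = (335.0/16.9×10⁹)·(0.422/4.28×10^-7 + 0.562/7.04×10^-8 + 0.271/1.06×10^-7 + 0.660/3.58×10^-7) = 0.2652 rad.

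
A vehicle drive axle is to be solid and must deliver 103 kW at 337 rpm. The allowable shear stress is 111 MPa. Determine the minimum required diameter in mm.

ω = 2π·337/60 = 35.29 rad/s, so T = P/ω = 103×10³ / 35.29 = 2919 N·m.
For a solid shaft τ_max = 16T/(πd³), so d = (16T/(π τ_allow))^(1/3) = (16·2919/(π·1.11×10^8))^(1/3) = 0.05116 m.

51.2 mm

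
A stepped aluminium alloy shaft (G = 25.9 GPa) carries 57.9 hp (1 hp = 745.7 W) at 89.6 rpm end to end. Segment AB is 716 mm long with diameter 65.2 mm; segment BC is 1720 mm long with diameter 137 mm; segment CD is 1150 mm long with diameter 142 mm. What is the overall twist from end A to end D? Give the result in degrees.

4.91°

ω = 2π·89.6/60 = 9.383 rad/s, so T = P/ω = 57.9×745.7 / 9.383 = 4602 N·m.
J_AB = π(0.0652)⁴/32 = 1.77×10^-6 m⁴; J_BC = π(0.137)⁴/32 = 3.46×10^-5 m⁴; J_CD = π(0.142)⁴/32 = 3.99×10^-5 m⁴.
θ = (T/G)·Σ L_i/J_i = (4602/25.9×10⁹)·(0.716/1.77×10^-6 + 1.72/3.46×10^-5 + 1.15/3.99×10^-5) = 0.08566 rad.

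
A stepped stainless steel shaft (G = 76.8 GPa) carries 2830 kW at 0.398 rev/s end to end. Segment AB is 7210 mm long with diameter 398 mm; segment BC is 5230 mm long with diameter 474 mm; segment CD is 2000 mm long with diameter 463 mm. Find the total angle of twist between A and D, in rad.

ω = 2π·0.398 = 2.501 rad/s, so T = P/ω = 2830×10³ / 2.501 = 1.132e6 N·m.
J_AB = π(0.398)⁴/32 = 2.46×10^-3 m⁴; J_BC = π(0.474)⁴/32 = 4.96×10^-3 m⁴; J_CD = π(0.463)⁴/32 = 4.51×10^-3 m⁴.
θ = (T/G)·Σ L_i/J_i = (1.132e6/76.8×10⁹)·(7.21/2.46×10^-3 + 5.23/4.96×10^-3 + 2.00/4.51×10^-3) = 0.06521 rad.

0.0652 rad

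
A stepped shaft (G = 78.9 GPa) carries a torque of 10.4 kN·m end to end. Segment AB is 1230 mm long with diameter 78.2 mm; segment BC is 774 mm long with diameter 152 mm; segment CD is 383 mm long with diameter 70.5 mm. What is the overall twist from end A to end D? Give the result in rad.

0.0669 rad

J_AB = π(0.0782)⁴/32 = 3.67×10^-6 m⁴; J_BC = π(0.152)⁴/32 = 5.24×10^-5 m⁴; J_CD = π(0.0705)⁴/32 = 2.43×10^-6 m⁴.
θ = (T/G)·Σ L_i/J_i = (10400/78.9×10⁹)·(1.23/3.67×10^-6 + 0.774/5.24×10^-5 + 0.383/2.43×10^-6) = 0.06692 rad.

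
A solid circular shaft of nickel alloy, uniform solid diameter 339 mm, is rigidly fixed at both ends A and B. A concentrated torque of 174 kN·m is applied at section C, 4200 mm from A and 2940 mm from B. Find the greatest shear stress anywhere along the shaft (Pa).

With uniform GJ and both ends fixed, compatibility θ_AC = θ_CB gives T_A·a = T_B·b, together with T_A + T_B = T₀.
T_A = T₀·b/(a+b) = 174000·2940/7140 = 71650 N·m; T_B = 102400 N·m.
τ in each portion: τ_AC = 9.37×10^6 Pa, τ_CB = 1.34×10^7 Pa; maximum is in CB.
τ_max = T_CB·r/J = 102400·0.170/1.30×10^-3 = 1.338×10^7 Pa.

1.34e7 Pa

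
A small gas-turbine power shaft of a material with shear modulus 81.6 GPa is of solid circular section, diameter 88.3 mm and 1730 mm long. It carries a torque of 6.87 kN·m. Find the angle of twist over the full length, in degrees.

1.40°

J = πd⁴/32 = π(0.0883)⁴/32 = 5.968×10^-6 m⁴.
θ = T·L/(G·J) = 6870 × 1.73 / (81.6×10⁹ × 5.968×10^-6) = 0.02440 rad.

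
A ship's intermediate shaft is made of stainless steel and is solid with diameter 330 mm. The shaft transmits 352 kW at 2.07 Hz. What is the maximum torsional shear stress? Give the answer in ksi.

0.556 ksi

ω = 2π·2.07 = 13.01 rad/s, so T = P/ω = 352×10³ / 13.01 = 27060 N·m.
J = πd⁴/32 = π(0.330)⁴/32 = 1.164×10^-3 m⁴.
τ_max = T·r/J = 27060 × 0.165 / 1.164×10^-3 = 3.835×10^6 Pa.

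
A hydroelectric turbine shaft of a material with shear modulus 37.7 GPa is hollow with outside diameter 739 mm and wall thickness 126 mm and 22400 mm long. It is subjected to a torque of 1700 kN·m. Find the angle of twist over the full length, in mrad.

J = π(d_o⁴ − d_i⁴)/32 = π(0.739⁴ − 0.487⁴)/32 = 0.02376 m⁴.
θ = T·L/(G·J) = 1.700e6 × 22.4 / (37.7×10⁹ × 0.02376) = 0.04251 rad.

42.5 mrad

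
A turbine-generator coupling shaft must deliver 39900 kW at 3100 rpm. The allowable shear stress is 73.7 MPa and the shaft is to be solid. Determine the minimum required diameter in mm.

ω = 2π·3100/60 = 324.6 rad/s, so T = P/ω = 39900×10³ / 324.6 = 122900 N·m.
For a solid shaft τ_max = 16T/(πd³), so d = (16T/(π τ_allow))^(1/3) = (16·122900/(π·7.37×10^7))^(1/3) = 0.2040 m.

204 mm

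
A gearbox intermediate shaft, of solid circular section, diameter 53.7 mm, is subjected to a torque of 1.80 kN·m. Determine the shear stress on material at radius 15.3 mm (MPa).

33.7 MPa

J = πd⁴/32 = π(0.0537)⁴/32 = 8.164×10^-7 m⁴.
Shear stress varies linearly with radius: τ = T·r/J = 1800 × 0.0153 / 8.164×10^-7 = 3.373×10^7 Pa.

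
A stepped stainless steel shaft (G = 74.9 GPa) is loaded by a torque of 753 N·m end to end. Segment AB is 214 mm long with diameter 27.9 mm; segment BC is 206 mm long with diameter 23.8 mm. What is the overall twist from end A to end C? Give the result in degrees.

J_AB = π(0.0279)⁴/32 = 5.95×10^-8 m⁴; J_BC = π(0.0238)⁴/32 = 3.15×10^-8 m⁴.
θ = (T/G)·Σ L_i/J_i = (753.0/74.9×10⁹)·(0.214/5.95×10^-8 + 0.206/3.15×10^-8) = 0.1019 rad.

5.84°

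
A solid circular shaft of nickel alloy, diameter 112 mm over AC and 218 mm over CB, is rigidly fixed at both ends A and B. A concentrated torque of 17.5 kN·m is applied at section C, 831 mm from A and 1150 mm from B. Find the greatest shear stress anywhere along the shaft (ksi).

Compatibility: T_A·a/J_AC = T_B·b/J_CB with T_A + T_B = T₀.
J_AC = 1.54×10^-5 m⁴, J_CB = 2.22×10^-4 m⁴, so T_A = T₀·(J_AC/a)/((J_AC/a)+(J_CB/b)) = 1539 N·m, T_B = 15960 N·m.
τ in each portion: τ_AC = 5.58×10^6 Pa, τ_CB = 7.85×10^6 Pa; maximum is in CB.
τ_max = T_CB·r/J = 15960·0.109/2.22×10^-4 = 7.846×10^6 Pa.

1.14 ksi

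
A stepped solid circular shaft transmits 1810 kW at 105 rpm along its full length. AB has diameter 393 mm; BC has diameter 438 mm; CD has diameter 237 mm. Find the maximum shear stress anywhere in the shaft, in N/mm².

63.0 N/mm²

ω = 2π·105/60 = 11.00 rad/s, so T = P/ω = 1810×10³ / 11.00 = 164600 N·m.
Under the same torque, τ_max = 16T/(πd³) is largest where d is smallest — segment CD (d = 237 mm).
τ_max = 16·164600/(π·(0.237)³) = 6.298×10^7 Pa.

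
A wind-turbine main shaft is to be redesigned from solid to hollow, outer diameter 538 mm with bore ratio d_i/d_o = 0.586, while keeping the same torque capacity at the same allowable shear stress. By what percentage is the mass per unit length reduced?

28.6 %

Equal τ_max and T ⇒ the solid shaft needs d_s³ = d_o³(1−k⁴), so d_s = 538·(1−0.586⁴)^(1/3) = 516.0 mm.
Area ratio A_h/A_s = d_o²(1−k²)/d_s² = (1−k²)/(1−k⁴)^(2/3) = 0.7139.
Mass saving = 1 − 0.7139 = 28.6 %.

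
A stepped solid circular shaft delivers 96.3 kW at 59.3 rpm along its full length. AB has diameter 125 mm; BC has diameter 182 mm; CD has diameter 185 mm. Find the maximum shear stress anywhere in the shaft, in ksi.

ω = 2π·59.3/60 = 6.210 rad/s, so T = P/ω = 96.3×10³ / 6.210 = 15510 N·m.
Under the same torque, τ_max = 16T/(πd³) is largest where d is smallest — segment AB (d = 125 mm).
τ_max = 16·15510/(π·(0.125)³) = 4.044×10^7 Pa.

5.86 ksi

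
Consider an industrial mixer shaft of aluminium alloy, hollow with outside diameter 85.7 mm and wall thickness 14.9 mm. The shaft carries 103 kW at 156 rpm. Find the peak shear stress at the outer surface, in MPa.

62.3 MPa

ω = 2π·156/60 = 16.34 rad/s, so T = P/ω = 103×10³ / 16.34 = 6305 N·m.
J = π(d_o⁴ − d_i⁴)/32 = π(0.0857⁴ − 0.0559⁴)/32 = 4.337×10^-6 m⁴.
τ_max = T·r/J = 6305 × 0.0428 / 4.337×10^-6 = 6.229×10^7 Pa.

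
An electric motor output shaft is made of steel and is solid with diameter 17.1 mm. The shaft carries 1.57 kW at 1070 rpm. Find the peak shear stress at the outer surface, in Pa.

ω = 2π·1070/60 = 112.1 rad/s, so T = P/ω = 1.57×10³ / 112.1 = 14.01 N·m.
J = πd⁴/32 = π(0.0171)⁴/32 = 8.394×10^-9 m⁴.
τ_max = T·r/J = 14.01 × 0.00855 / 8.394×10^-9 = 1.427×10^7 Pa.

1.43e7 Pa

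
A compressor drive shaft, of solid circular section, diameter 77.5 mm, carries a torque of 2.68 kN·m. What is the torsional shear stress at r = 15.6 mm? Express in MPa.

J = πd⁴/32 = π(0.0775)⁴/32 = 3.542×10^-6 m⁴.
Shear stress varies linearly with radius: τ = T·r/J = 2680 × 0.0156 / 3.542×10^-6 = 1.180×10^7 Pa.

11.8 MPa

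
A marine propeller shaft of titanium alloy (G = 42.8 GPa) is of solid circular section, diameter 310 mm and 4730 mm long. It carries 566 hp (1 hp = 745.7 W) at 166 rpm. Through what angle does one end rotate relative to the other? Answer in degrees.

ω = 2π·166/60 = 17.38 rad/s, so T = P/ω = 566×745.7 / 17.38 = 24280 N·m.
J = πd⁴/32 = π(0.310)⁴/32 = 9.067×10^-4 m⁴.
θ = T·L/(G·J) = 24280 × 4.73 / (42.8×10⁹ × 9.067×10^-4) = 2.959×10^-3 rad.

0.170°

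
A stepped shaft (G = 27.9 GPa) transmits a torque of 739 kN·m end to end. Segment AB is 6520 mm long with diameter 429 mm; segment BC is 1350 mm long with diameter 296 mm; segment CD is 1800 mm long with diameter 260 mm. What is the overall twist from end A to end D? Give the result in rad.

0.206 rad

J_AB = π(0.429)⁴/32 = 3.33×10^-3 m⁴; J_BC = π(0.296)⁴/32 = 7.54×10^-4 m⁴; J_CD = π(0.260)⁴/32 = 4.49×10^-4 m⁴.
θ = (T/G)·Σ L_i/J_i = (739000/27.9×10⁹)·(6.52/3.33×10^-3 + 1.35/7.54×10^-4 + 1.80/4.49×10^-4) = 0.2057 rad.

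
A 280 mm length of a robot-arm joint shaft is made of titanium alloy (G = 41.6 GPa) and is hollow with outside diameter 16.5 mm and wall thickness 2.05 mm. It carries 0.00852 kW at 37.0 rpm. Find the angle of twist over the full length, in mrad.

2.99 mrad

ω = 2π·37.0/60 = 3.875 rad/s, so T = P/ω = 0.00852×10³ / 3.875 = 2.199 N·m.
J = π(d_o⁴ − d_i⁴)/32 = π(0.0165⁴ − 0.0124⁴)/32 = 4.956×10^-9 m⁴.
θ = T·L/(G·J) = 2.199 × 0.280 / (41.6×10⁹ × 4.956×10^-9) = 2.987×10^-3 rad.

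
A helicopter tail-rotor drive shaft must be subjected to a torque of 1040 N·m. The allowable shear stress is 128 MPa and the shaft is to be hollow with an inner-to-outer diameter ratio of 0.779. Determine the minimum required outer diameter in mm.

For a hollow shaft with d_i/d_o = 0.779: τ_max = 16T/(π d_o³ (1−k⁴)), so d_o = [16T/(π τ_allow (1−k⁴))]^(1/3) = [16·1040/(π·1.28×10^8·0.6317)]^(1/3) = 0.04031 m.

40.3 mm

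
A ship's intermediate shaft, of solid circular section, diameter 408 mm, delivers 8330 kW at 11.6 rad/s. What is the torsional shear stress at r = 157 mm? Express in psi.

ω = 11.6 rad/s, so T = P/ω = 8330×10³ / 11.60 = 718100 N·m.
J = πd⁴/32 = π(0.408)⁴/32 = 2.720×10^-3 m⁴.
Shear stress varies linearly with radius: τ = T·r/J = 718100 × 0.157 / 2.720×10^-3 = 4.144×10^7 Pa.

6010 psi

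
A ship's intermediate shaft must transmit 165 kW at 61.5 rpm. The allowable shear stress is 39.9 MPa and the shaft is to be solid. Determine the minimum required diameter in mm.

ω = 2π·61.5/60 = 6.440 rad/s, so T = P/ω = 165×10³ / 6.440 = 25620 N·m.
For a solid shaft τ_max = 16T/(πd³), so d = (16T/(π τ_allow))^(1/3) = (16·25620/(π·3.99×10^7))^(1/3) = 0.1484 m.

148 mm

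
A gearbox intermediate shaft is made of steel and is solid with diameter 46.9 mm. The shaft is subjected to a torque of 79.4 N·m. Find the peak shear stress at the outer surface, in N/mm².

3.92 N/mm²

J = πd⁴/32 = π(0.0469)⁴/32 = 4.750×10^-7 m⁴.
τ_max = T·r/J = 79.40 × 0.0234 / 4.750×10^-7 = 3.920×10^6 Pa.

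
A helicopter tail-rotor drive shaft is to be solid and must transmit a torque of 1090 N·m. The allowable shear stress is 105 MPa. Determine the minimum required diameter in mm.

37.5 mm

For a solid shaft τ_max = 16T/(πd³), so d = (16T/(π τ_allow))^(1/3) = (16·1090/(π·1.05×10^8))^(1/3) = 0.03753 m.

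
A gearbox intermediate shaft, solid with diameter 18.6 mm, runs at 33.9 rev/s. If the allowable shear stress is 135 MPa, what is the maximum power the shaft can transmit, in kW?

J = πd⁴/32 = π(0.0186)⁴/32 = 1.175×10^-8 m⁴.
T_max = τ_allow·J/r = 1.35×10^8 × 1.175×10^-8 / 0.00930 = 170.6 N·m.
ω = 2π·33.9 = 213.0 rad/s, so P_max = T_max·ω = 3.633×10^4 W.

36.3 kW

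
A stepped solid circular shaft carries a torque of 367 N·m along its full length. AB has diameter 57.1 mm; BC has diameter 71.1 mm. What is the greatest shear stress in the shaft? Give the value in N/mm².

Under the same torque, τ_max = 16T/(πd³) is largest where d is smallest — segment AB (d = 57.1 mm).
τ_max = 16·367.0/(π·(0.0571)³) = 1.004×10^7 Pa.

10.0 N/mm²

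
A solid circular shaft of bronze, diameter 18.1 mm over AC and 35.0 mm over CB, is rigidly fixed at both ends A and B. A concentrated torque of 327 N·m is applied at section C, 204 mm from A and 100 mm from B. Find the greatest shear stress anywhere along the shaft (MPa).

37.5 MPa

Compatibility: T_A·a/J_AC = T_B·b/J_CB with T_A + T_B = T₀.
J_AC = 1.05×10^-8 m⁴, J_CB = 1.47×10^-7 m⁴, so T_A = T₀·(J_AC/a)/((J_AC/a)+(J_CB/b)) = 11.08 N·m, T_B = 315.9 N·m.
τ in each portion: τ_AC = 9.51×10^6 Pa, τ_CB = 3.75×10^7 Pa; maximum is in CB.
τ_max = T_CB·r/J = 315.9·0.0175/1.47×10^-7 = 3.753×10^7 Pa.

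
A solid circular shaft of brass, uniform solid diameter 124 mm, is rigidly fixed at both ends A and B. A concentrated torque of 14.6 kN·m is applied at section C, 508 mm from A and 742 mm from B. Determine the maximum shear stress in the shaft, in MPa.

With uniform GJ and both ends fixed, compatibility θ_AC = θ_CB gives T_A·a = T_B·b, together with T_A + T_B = T₀.
T_A = T₀·b/(a+b) = 14600·742/1250 = 8667 N·m; T_B = 5933 N·m.
τ in each portion: τ_AC = 2.32×10^7 Pa, τ_CB = 1.58×10^7 Pa; maximum is in AC.
τ_max = T_AC·r/J = 8667·0.0620/2.32×10^-5 = 2.315×10^7 Pa.

23.2 MPa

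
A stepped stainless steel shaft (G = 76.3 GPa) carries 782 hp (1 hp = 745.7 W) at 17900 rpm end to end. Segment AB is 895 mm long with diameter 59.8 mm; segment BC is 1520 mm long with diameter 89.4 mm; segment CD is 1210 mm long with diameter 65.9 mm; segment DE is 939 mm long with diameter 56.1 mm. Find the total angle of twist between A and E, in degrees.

ω = 2π·17900/60 = 1874 rad/s, so T = P/ω = 782×745.7 / 1874 = 311.1 N·m.
J_AB = π(0.0598)⁴/32 = 1.26×10^-6 m⁴; J_BC = π(0.0894)⁴/32 = 6.27×10^-6 m⁴; J_CD = π(0.0659)⁴/32 = 1.85×10^-6 m⁴; J_DE = π(0.0561)⁴/32 = 9.72×10^-7 m⁴.
θ = (T/G)·Σ L_i/J_i = (311.1/76.3×10⁹)·(0.895/1.26×10^-6 + 1.52/6.27×10^-6 + 1.21/1.85×10^-6 + 0.939/9.72×10^-7) = 0.01050 rad.

0.601°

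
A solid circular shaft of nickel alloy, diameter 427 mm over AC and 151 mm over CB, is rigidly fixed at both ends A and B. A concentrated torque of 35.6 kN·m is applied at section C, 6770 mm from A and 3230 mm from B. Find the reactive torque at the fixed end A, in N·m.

34500 N·m

Compatibility: T_A·a/J_AC = T_B·b/J_CB with T_A + T_B = T₀.
J_AC = 3.26×10^-3 m⁴, J_CB = 5.10×10^-5 m⁴, so T_A = T₀·(J_AC/a)/((J_AC/a)+(J_CB/b)) = 34470 N·m, T_B = 1130 N·m.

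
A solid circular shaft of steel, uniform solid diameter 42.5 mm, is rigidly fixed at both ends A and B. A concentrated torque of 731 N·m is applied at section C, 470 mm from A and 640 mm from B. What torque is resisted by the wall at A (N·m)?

421 N·m

With uniform GJ and both ends fixed, compatibility θ_AC = θ_CB gives T_A·a = T_B·b, together with T_A + T_B = T₀.
T_A = T₀·b/(a+b) = 731.0·640/1110 = 421.5 N·m; T_B = 309.5 N·m.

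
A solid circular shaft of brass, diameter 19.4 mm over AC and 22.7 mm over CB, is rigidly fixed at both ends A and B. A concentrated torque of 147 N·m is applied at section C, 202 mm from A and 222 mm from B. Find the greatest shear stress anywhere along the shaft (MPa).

Compatibility: T_A·a/J_AC = T_B·b/J_CB with T_A + T_B = T₀.
J_AC = 1.39×10^-8 m⁴, J_CB = 2.61×10^-8 m⁴, so T_A = T₀·(J_AC/a)/((J_AC/a)+(J_CB/b)) = 54.33 N·m, T_B = 92.67 N·m.
τ in each portion: τ_AC = 3.79×10^7 Pa, τ_CB = 4.03×10^7 Pa; maximum is in CB.
τ_max = T_CB·r/J = 92.67·0.0113/2.61×10^-8 = 4.035×10^7 Pa.

40.3 MPa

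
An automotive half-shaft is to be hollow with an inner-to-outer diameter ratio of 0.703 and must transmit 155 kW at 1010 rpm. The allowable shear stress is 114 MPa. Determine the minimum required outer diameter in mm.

ω = 2π·1010/60 = 105.8 rad/s, so T = P/ω = 155×10³ / 105.8 = 1465 N·m.
For a hollow shaft with d_i/d_o = 0.703: τ_max = 16T/(π d_o³ (1−k⁴)), so d_o = [16T/(π τ_allow (1−k⁴))]^(1/3) = [16·1465/(π·1.14×10^8·0.7558)]^(1/3) = 0.04425 m.

44.2 mm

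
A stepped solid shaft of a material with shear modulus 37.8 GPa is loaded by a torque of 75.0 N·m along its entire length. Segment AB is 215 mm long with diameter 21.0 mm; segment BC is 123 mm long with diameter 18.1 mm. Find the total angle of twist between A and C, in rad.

0.0455 rad

J_AB = π(0.0210)⁴/32 = 1.91×10^-8 m⁴; J_BC = π(0.0181)⁴/32 = 1.05×10^-8 m⁴.
θ = (T/G)·Σ L_i/J_i = (75.00/37.8×10⁹)·(0.215/1.91×10^-8 + 0.123/1.05×10^-8) = 0.04550 rad.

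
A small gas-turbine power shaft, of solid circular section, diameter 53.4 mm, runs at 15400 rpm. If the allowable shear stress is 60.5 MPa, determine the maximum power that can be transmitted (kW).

J = πd⁴/32 = π(0.0534)⁴/32 = 7.983×10^-7 m⁴.
T_max = τ_allow·J/r = 6.05×10^7 × 7.983×10^-7 / 0.0267 = 1809 N·m.
ω = 2π·15400/60 = 1613 rad/s, so P_max = T_max·ω = 2.917×10^6 W.

2920 kW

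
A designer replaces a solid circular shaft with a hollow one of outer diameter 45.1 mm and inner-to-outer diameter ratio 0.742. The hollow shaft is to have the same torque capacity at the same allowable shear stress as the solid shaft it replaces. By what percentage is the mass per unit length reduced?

42.8 %

Equal τ_max and T ⇒ the solid shaft needs d_s³ = d_o³(1−k⁴), so d_s = 45.1·(1−0.742⁴)^(1/3) = 39.98 mm.
Area ratio A_h/A_s = d_o²(1−k²)/d_s² = (1−k²)/(1−k⁴)^(2/3) = 0.5718.
Mass saving = 1 − 0.5718 = 42.8 %.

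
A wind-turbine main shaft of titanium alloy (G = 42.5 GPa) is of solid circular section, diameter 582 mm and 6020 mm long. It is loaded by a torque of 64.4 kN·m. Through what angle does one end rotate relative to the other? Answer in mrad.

0.810 mrad

J = πd⁴/32 = π(0.582)⁴/32 = 0.01126 m⁴.
θ = T·L/(G·J) = 64400 × 6.02 / (42.5×10⁹ × 0.01126) = 8.098×10^-4 rad.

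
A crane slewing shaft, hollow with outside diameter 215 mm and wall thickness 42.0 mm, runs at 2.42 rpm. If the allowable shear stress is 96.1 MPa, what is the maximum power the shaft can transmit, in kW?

J = π(d_o⁴ − d_i⁴)/32 = π(0.215⁴ − 0.131⁴)/32 = 1.809×10^-4 m⁴.
T_max = τ_allow·J/r = 9.61×10^7 × 1.809×10^-4 / 0.107 = 161700 N·m.
ω = 2π·2.42/60 = 0.2534 rad/s, so P_max = T_max·ω = 4.097×10^4 W.

41.0 kW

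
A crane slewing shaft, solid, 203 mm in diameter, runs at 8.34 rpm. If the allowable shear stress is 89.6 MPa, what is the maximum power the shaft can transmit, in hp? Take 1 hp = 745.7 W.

172 hp

J = πd⁴/32 = π(0.203)⁴/32 = 1.667×10^-4 m⁴.
T_max = τ_allow·J/r = 8.96×10^7 × 1.667×10^-4 / 0.102 = 147200 N·m.
ω = 2π·8.34/60 = 0.8734 rad/s, so P_max = T_max·ω = 1.285×10^5 W.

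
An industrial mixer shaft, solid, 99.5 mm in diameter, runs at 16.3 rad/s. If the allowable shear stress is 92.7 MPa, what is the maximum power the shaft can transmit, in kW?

292 kW

J = πd⁴/32 = π(0.0995)⁴/32 = 9.623×10^-6 m⁴.
T_max = τ_allow·J/r = 9.27×10^7 × 9.623×10^-6 / 0.0498 = 17930 N·m.
ω = 16.3 rad/s, so P_max = T_max·ω = 2.923×10^5 W.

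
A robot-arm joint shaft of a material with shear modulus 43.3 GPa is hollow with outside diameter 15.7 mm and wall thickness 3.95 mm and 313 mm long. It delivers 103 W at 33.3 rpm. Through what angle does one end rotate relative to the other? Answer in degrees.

2.18°

ω = 2π·33.3/60 = 3.487 rad/s, so T = P/ω = 103 / 3.487 = 29.54 N·m.
J = π(d_o⁴ − d_i⁴)/32 = π(0.0157⁴ − 0.00780⁴)/32 = 5.601×10^-9 m⁴.
θ = T·L/(G·J) = 29.54 × 0.313 / (43.3×10⁹ × 5.601×10^-9) = 0.03812 rad.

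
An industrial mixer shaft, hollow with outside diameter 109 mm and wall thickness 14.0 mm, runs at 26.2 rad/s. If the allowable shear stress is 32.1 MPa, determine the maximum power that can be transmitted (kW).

149 kW

J = π(d_o⁴ − d_i⁴)/32 = π(0.109⁴ − 0.0810⁴)/32 = 9.632×10^-6 m⁴.
T_max = τ_allow·J/r = 3.21×10^7 × 9.632×10^-6 / 0.0545 = 5673 N·m.
ω = 26.2 rad/s, so P_max = T_max·ω = 1.486×10^5 W.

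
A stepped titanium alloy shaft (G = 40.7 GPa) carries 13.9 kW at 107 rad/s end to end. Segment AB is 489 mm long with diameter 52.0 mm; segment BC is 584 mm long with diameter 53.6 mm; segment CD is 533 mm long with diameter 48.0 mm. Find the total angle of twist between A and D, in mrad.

7.74 mrad

ω = 107 rad/s, so T = P/ω = 13.9×10³ / 107.0 = 129.9 N·m.
J_AB = π(0.0520)⁴/32 = 7.18×10^-7 m⁴; J_BC = π(0.0536)⁴/32 = 8.10×10^-7 m⁴; J_CD = π(0.0480)⁴/32 = 5.21×10^-7 m⁴.
θ = (T/G)·Σ L_i/J_i = (129.9/40.7×10⁹)·(0.489/7.18×10^-7 + 0.584/8.10×10^-7 + 0.533/5.21×10^-7) = 7.739×10^-3 rad.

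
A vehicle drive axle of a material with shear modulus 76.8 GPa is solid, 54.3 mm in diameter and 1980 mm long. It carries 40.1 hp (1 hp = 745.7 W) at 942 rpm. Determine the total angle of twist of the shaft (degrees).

0.525°

ω = 2π·942/60 = 98.65 rad/s, so T = P/ω = 40.1×745.7 / 98.65 = 303.1 N·m.
J = πd⁴/32 = π(0.0543)⁴/32 = 8.535×10^-7 m⁴.
θ = T·L/(G·J) = 303.1 × 1.98 / (76.8×10⁹ × 8.535×10^-7) = 9.157×10^-3 rad.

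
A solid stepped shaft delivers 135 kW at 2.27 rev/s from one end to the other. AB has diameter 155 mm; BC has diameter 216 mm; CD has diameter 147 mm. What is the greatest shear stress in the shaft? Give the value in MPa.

ω = 2π·2.27 = 14.26 rad/s, so T = P/ω = 135×10³ / 14.26 = 9465 N·m.
Under the same torque, τ_max = 16T/(πd³) is largest where d is smallest — segment CD (d = 147 mm).
τ_max = 16·9465/(π·(0.147)³) = 1.518×10^7 Pa.

15.2 MPa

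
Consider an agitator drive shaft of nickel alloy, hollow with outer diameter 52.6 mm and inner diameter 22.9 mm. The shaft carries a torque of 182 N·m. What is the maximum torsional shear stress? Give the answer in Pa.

J = π(d_o⁴ − d_i⁴)/32 = π(0.0526⁴ − 0.0229⁴)/32 = 7.245×10^-7 m⁴.
τ_max = T·r/J = 182.0 × 0.0263 / 7.245×10^-7 = 6.607×10^6 Pa.

6.61e6 Pa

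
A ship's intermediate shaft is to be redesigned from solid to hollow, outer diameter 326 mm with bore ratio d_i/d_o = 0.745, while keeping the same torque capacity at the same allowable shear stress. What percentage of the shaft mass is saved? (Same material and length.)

43.1 %

Equal τ_max and T ⇒ the solid shaft needs d_s³ = d_o³(1−k⁴), so d_s = 326·(1−0.745⁴)^(1/3) = 288.3 mm.
Area ratio A_h/A_s = d_o²(1−k²)/d_s² = (1−k²)/(1−k⁴)^(2/3) = 0.5688.
Mass saving = 1 − 0.5688 = 43.1 %.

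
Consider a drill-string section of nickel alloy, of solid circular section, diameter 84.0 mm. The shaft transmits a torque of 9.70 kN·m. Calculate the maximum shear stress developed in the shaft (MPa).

83.3 MPa

J = πd⁴/32 = π(0.0840)⁴/32 = 4.888×10^-6 m⁴.
τ_max = T·r/J = 9700 × 0.0420 / 4.888×10^-6 = 8.335×10^7 Pa.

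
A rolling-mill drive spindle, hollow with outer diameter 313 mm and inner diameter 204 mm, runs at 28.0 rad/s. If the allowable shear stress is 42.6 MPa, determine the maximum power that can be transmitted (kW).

J = π(d_o⁴ − d_i⁴)/32 = π(0.313⁴ − 0.204⁴)/32 = 7.722×10^-4 m⁴.
T_max = τ_allow·J/r = 4.26×10^7 × 7.722×10^-4 / 0.157 = 210200 N·m.
ω = 28.0 rad/s, so P_max = T_max·ω = 5.886×10^6 W.

5890 kW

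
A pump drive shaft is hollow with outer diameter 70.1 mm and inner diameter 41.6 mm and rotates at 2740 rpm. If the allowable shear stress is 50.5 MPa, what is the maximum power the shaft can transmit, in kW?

J = π(d_o⁴ − d_i⁴)/32 = π(0.0701⁴ − 0.0416⁴)/32 = 2.077×10^-6 m⁴.
T_max = τ_allow·J/r = 5.05×10^7 × 2.077×10^-6 / 0.0350 = 2992 N·m.
ω = 2π·2740/60 = 286.9 rad/s, so P_max = T_max·ω = 8.585×10^5 W.

859 kW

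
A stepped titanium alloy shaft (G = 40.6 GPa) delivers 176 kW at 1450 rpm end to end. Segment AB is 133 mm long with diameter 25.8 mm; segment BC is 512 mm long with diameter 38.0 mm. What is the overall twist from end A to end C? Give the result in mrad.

159 mrad

ω = 2π·1450/60 = 151.8 rad/s, so T = P/ω = 176×10³ / 151.8 = 1159 N·m.
J_AB = π(0.0258)⁴/32 = 4.35×10^-8 m⁴; J_BC = π(0.0380)⁴/32 = 2.05×10^-7 m⁴.
θ = (T/G)·Σ L_i/J_i = (1159/40.6×10⁹)·(0.133/4.35×10^-8 + 0.512/2.05×10^-7) = 0.1587 rad.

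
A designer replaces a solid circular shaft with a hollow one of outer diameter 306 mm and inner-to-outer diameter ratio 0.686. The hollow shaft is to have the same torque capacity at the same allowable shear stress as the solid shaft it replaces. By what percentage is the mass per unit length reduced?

37.4 %

Equal τ_max and T ⇒ the solid shaft needs d_s³ = d_o³(1−k⁴), so d_s = 306·(1−0.686⁴)^(1/3) = 281.5 mm.
Area ratio A_h/A_s = d_o²(1−k²)/d_s² = (1−k²)/(1−k⁴)^(2/3) = 0.6256.
Mass saving = 1 − 0.6256 = 37.4 %.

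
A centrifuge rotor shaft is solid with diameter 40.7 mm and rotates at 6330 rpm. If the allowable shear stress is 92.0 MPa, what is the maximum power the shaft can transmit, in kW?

J = πd⁴/32 = π(0.0407)⁴/32 = 2.694×10^-7 m⁴.
T_max = τ_allow·J/r = 9.20×10^7 × 2.694×10^-7 / 0.0204 = 1218 N·m.
ω = 2π·6330/60 = 662.9 rad/s, so P_max = T_max·ω = 8.073×10^5 W.

807 kW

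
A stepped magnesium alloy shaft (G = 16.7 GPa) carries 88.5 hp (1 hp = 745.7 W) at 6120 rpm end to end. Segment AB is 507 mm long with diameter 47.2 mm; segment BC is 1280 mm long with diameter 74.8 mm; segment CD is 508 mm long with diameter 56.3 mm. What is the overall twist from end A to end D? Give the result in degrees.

ω = 2π·6120/60 = 640.9 rad/s, so T = P/ω = 88.5×745.7 / 640.9 = 103.0 N·m.
J_AB = π(0.0472)⁴/32 = 4.87×10^-7 m⁴; J_BC = π(0.0748)⁴/32 = 3.07×10^-6 m⁴; J_CD = π(0.0563)⁴/32 = 9.86×10^-7 m⁴.
θ = (T/G)·Σ L_i/J_i = (103.0/16.7×10⁹)·(0.507/4.87×10^-7 + 1.28/3.07×10^-6 + 0.508/9.86×10^-7) = 0.01216 rad.

0.697°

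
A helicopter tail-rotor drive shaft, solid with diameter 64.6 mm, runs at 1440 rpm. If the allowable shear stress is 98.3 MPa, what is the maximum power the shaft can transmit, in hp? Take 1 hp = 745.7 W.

J = πd⁴/32 = π(0.0646)⁴/32 = 1.710×10^-6 m⁴.
T_max = τ_allow·J/r = 9.83×10^7 × 1.710×10^-6 / 0.0323 = 5203 N·m.
ω = 2π·1440/60 = 150.8 rad/s, so P_max = T_max·ω = 7.846×10^5 W.

1050 hp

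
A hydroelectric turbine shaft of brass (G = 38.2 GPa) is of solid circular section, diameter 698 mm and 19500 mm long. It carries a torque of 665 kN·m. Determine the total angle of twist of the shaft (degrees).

J = πd⁴/32 = π(0.698)⁴/32 = 0.02330 m⁴.
θ = T·L/(G·J) = 665000 × 19.5 / (38.2×10⁹ × 0.02330) = 0.01457 rad.

0.835°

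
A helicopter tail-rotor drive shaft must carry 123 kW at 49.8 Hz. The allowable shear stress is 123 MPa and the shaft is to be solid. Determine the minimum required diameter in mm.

ω = 2π·49.8 = 312.9 rad/s, so T = P/ω = 123×10³ / 312.9 = 393.1 N·m.
For a solid shaft τ_max = 16T/(πd³), so d = (16T/(π τ_allow))^(1/3) = (16·393.1/(π·1.23×10^8))^(1/3) = 0.02534 m.

25.3 mm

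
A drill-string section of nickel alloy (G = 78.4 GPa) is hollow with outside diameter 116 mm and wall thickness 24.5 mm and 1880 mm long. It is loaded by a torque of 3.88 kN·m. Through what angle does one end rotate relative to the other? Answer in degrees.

0.337°

J = π(d_o⁴ − d_i⁴)/32 = π(0.116⁴ − 0.0670⁴)/32 = 1.580×10^-5 m⁴.
θ = T·L/(G·J) = 3880 × 1.88 / (78.4×10⁹ × 1.580×10^-5) = 5.890×10^-3 rad.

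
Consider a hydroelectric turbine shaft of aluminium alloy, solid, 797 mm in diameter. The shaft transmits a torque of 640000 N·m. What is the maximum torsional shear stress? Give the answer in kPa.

6440 kPa

J = πd⁴/32 = π(0.797)⁴/32 = 0.03961 m⁴.
τ_max = T·r/J = 640000 × 0.399 / 0.03961 = 6.438×10^6 Pa.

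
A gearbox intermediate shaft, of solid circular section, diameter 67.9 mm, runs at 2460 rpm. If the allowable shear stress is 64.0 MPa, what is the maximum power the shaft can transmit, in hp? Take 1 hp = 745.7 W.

1360 hp

J = πd⁴/32 = π(0.0679)⁴/32 = 2.087×10^-6 m⁴.
T_max = τ_allow·J/r = 6.40×10^7 × 2.087×10^-6 / 0.0340 = 3934 N·m.
ω = 2π·2460/60 = 257.6 rad/s, so P_max = T_max·ω = 1.013×10^6 W.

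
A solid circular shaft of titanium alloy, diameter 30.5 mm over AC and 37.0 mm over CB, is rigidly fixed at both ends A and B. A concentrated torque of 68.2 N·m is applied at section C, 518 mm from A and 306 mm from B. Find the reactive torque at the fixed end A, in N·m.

Compatibility: T_A·a/J_AC = T_B·b/J_CB with T_A + T_B = T₀.
J_AC = 8.50×10^-8 m⁴, J_CB = 1.84×10^-7 m⁴, so T_A = T₀·(J_AC/a)/((J_AC/a)+(J_CB/b)) = 14.62 N·m, T_B = 53.58 N·m.

14.6 N·m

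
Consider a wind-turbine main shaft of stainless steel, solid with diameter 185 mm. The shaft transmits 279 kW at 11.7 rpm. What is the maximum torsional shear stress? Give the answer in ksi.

ω = 2π·11.7/60 = 1.225 rad/s, so T = P/ω = 279×10³ / 1.225 = 227700 N·m.
J = πd⁴/32 = π(0.185)⁴/32 = 1.150×10^-4 m⁴.
τ_max = T·r/J = 227700 × 0.0925 / 1.150×10^-4 = 1.832×10^8 Pa.

26.6 ksi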